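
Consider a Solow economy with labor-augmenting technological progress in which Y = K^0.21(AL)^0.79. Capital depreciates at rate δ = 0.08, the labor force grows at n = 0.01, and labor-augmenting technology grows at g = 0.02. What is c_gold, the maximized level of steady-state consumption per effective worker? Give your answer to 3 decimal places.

c_gold ≈ 0.938

Break-even investment rate: n + g + δ = 0.01 + 0.02 + 0.08 = 0.11.
Setting f'(k) = n+g+δ gives 0.21·k^(0.21−1) = 0.11, hence k_gold = (0.21/0.11)^(1/0.79) ≈ 2.2671.
y_gold = 2.2671^0.21 ≈ 1.1875.
c_gold = y_gold − (n+g+δ)·k_gold = 1.1875 − 0.11·2.2671 ≈ 0.9382.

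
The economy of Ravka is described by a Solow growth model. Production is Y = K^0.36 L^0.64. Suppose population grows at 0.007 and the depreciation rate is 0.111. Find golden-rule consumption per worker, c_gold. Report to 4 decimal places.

n + δ = 0.007 + 0.111 = 0.118.
At the golden rule the marginal product of capital equals n+δ: 0.36·k^(0.36−1) = 0.118. Solving, k_gold = (0.36/0.118)^(1/0.64) ≈ 5.7136.
y_gold = 5.7136^0.36 ≈ 1.8728.
c_gold = y_gold − (n+δ)·k_gold = 1.8728 − 0.118·5.7136 ≈ 1.1986.

c_gold ≈ 1.1986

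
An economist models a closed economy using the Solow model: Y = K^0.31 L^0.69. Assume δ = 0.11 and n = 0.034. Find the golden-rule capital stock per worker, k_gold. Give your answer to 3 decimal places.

k_gold ≈ 3.038

Break-even investment rate: n + δ = 0.034 + 0.11 = 0.144.
Setting f'(k) = n+δ gives 0.31·k^(0.31−1) = 0.144, hence k_gold = (0.31/0.144)^(1/0.69) ≈ 3.0381.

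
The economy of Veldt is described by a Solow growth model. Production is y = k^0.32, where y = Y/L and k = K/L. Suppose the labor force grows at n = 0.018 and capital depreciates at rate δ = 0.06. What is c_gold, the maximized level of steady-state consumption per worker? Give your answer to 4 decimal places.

The effective depreciation rate is n + δ = 0.018 + 0.06 = 0.078.
At the golden rule the marginal product of capital equals n+δ: 0.32·k^(0.32−1) = 0.078. Solving, k_gold = (0.32/0.078)^(1/0.68) ≈ 7.9717.
y_gold = 7.9717^0.32 ≈ 1.9431.
c_gold = y_gold − (n+δ)·k_gold = 1.9431 − 0.078·7.9717 ≈ 1.3213.

c_gold ≈ 1.3213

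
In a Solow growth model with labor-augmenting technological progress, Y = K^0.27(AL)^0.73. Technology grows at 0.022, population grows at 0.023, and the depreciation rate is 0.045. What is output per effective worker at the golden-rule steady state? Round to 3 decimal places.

Break-even investment rate: n + g + δ = 0.023 + 0.022 + 0.045 = 0.09.
Golden rule sets MPK = n+g+δ: 0.27·k^(0.27−1) = 0.09, so k_gold = (0.27/0.09)^(1/0.73) ≈ 4.5039.
Output: y_gold = k_gold^0.27 = 4.5039^0.27 ≈ 1.5013.

y_gold ≈ 1.501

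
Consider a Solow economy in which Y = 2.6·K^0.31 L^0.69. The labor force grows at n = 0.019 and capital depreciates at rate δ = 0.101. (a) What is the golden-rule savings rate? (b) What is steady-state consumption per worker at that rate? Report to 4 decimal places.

Capital per worker breaks even when investment replaces (n + δ)·k; here n + δ = 0.12.
For Cobb-Douglas, s_gold equals capital's share: s_gold = 0.31.
Maximizing c = f(k) − (n+δ)·k gives f'(k) = n+δ, i.e. 0.31·2.6·k^(0.31−1) = 0.12, so k_gold = (0.31·2.6/0.12)^(1/0.69) ≈ 15.8042.
y_gold = 2.6·15.8042^0.31 ≈ 6.1178; c_gold = (1−0.31)·y_gold ≈ 4.2213.

(a) s_gold = 0.3100; (b) c_gold ≈ 4.2213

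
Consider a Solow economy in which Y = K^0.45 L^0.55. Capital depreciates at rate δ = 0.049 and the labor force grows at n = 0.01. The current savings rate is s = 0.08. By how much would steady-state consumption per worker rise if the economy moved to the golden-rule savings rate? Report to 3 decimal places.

Δc ≈ 1.719

The effective depreciation rate is n + δ = 0.01 + 0.049 = 0.059.
Current steady state (s = 0.08): k* = (0.08/0.059)^(1/0.55) ≈ 1.7395, y* = 1.7395^0.45 ≈ 1.2829, c* = (1−0.08)·1.2829 ≈ 1.1803.
Golden rule sets MPK = n+δ: 0.45·k^(0.45−1) = 0.059, so k_gold = (0.45/0.059)^(1/0.55) ≈ 40.2061.
y_gold = 40.2061^0.45 ≈ 5.2715, c_gold = y_gold − 0.059·k_gold ≈ 2.8993.
Gain: Δc = 2.8993 − 1.1803 ≈ 1.7190.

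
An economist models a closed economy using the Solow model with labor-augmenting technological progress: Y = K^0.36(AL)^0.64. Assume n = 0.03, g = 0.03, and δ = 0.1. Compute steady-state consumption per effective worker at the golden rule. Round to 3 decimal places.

c_gold ≈ 1.010

n + g + δ = 0.03 + 0.03 + 0.1 = 0.16.
At the golden rule the marginal product of capital equals n+g+δ: 0.36·k^(0.36−1) = 0.16. Solving, k_gold = (0.36/0.16)^(1/0.64) ≈ 3.5505.
y_gold = 3.5505^0.36 ≈ 1.5780.
c_gold = y_gold − (n+g+δ)·k_gold = 1.5780 − 0.16·3.5505 ≈ 1.0099.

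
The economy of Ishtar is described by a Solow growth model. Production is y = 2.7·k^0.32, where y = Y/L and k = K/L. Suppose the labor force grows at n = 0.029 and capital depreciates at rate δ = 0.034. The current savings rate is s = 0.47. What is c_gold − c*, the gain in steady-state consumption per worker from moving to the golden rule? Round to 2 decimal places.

n + δ = 0.029 + 0.034 = 0.063.
Current steady state (s = 0.47): k* = (0.47·2.7/0.063)^(1/0.68) ≈ 82.7609, y* = 2.7·82.7609^0.32 ≈ 11.0935, c* = (1−0.47)·11.0935 ≈ 5.8795.
Maximizing c = f(k) − (n+δ)·k gives f'(k) = n+δ, i.e. 0.32·2.7·k^(0.32−1) = 0.063, so k_gold = (0.32·2.7/0.063)^(1/0.68) ≈ 47.0233.
y_gold = 2.7·47.0233^0.32 ≈ 9.2577, c_gold = y_gold − 0.063·k_gold ≈ 6.2953.
Gain: Δc = 6.2953 − 5.8795 ≈ 0.4157.

Δc ≈ 0.42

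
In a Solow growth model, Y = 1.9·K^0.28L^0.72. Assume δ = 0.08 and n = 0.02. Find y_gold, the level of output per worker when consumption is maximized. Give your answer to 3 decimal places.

The effective depreciation rate is n + δ = 0.02 + 0.08 = 0.1.
Setting f'(k) = n+δ gives 0.28·1.9·k^(0.28−1) = 0.1, hence k_gold = (0.28·1.9/0.1)^(1/0.72) ≈ 10.1909.
Output: y_gold = 1.9·k_gold^0.28 = 1.9·10.1909^0.28 ≈ 3.6396.

y_gold ≈ 3.640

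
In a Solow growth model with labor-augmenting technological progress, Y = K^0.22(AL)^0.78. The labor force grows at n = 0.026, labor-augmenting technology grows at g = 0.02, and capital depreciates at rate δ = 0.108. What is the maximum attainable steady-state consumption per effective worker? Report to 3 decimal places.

Break-even investment rate: n + g + δ = 0.026 + 0.02 + 0.108 = 0.154.
Setting f'(k) = n+g+δ gives 0.22·k^(0.22−1) = 0.154, hence k_gold = (0.22/0.154)^(1/0.78) ≈ 1.5798.
y_gold = 1.5798^0.22 ≈ 1.1058.
c_gold = y_gold − (n+g+δ)·k_gold = 1.1058 − 0.154·1.5798 ≈ 0.8626.

c_gold ≈ 0.863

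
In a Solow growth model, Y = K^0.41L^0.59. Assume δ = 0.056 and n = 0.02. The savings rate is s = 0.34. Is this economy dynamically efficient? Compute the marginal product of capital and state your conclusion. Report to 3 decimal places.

dynamically efficient; MPK ≈ 0.092

The effective depreciation rate is n + δ = 0.02 + 0.056 = 0.076.
Steady-state k*: s·k^0.41 = 0.076·k gives k* = (0.34/0.076)^(1/0.59) ≈ 12.6713.
MPK = 0.41·12.6713^(-0.59) ≈ 0.0916.
MPK > n+δ = 0.076, so the economy is dynamically efficient (under-saving).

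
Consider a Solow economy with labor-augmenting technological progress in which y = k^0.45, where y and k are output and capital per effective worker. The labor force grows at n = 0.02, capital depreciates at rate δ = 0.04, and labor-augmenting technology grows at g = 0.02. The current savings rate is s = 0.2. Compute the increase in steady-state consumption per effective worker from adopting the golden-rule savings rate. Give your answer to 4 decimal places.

Δc ≈ 0.5669

The effective depreciation rate is n + g + δ = 0.02 + 0.02 + 0.04 = 0.08.
Current steady state (s = 0.2): k* = (0.2/0.08)^(1/0.55) ≈ 5.2909, y* = 5.2909^0.45 ≈ 2.1163, c* = (1−0.2)·2.1163 ≈ 1.6931.
Maximizing c = f(k) − (n+g+δ)·k gives f'(k) = n+g+δ, i.e. 0.45·k^(0.45−1) = 0.08, so k_gold = (0.45/0.08)^(1/0.55) ≈ 23.1132.
y_gold = 23.1132^0.45 ≈ 4.1090, c_gold = y_gold − 0.08·k_gold ≈ 2.2600.
Gain: Δc = 2.2600 − 1.6931 ≈ 0.5669.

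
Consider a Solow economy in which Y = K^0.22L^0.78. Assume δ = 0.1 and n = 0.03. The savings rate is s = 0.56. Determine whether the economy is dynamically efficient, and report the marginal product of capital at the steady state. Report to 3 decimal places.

Capital per worker breaks even when investment replaces (n + δ)·k; here n + δ = 0.13.
Steady-state k*: s·k^0.22 = 0.13·k gives k* = (0.56/0.13)^(1/0.78) ≈ 6.5033.
MPK = 0.22·6.5033^(-0.78) ≈ 0.0511.
MPK < n+δ = 0.13, so the economy is dynamically inefficient (over-saving).

dynamically inefficient; MPK ≈ 0.051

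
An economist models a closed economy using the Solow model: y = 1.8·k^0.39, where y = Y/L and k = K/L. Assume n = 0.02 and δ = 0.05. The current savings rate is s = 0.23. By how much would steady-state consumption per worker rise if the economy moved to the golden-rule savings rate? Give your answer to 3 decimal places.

Δc ≈ 0.477

Capital per worker breaks even when investment replaces (n + δ)·k; here n + δ = 0.07.
Current steady state (s = 0.23): k* = (0.23·1.8/0.07)^(1/0.61) ≈ 18.4253, y* = 1.8·18.4253^0.39 ≈ 5.6077, c* = (1−0.23)·5.6077 ≈ 4.3179.
Setting f'(k) = n+δ gives 0.39·1.8·k^(0.39−1) = 0.07, hence k_gold = (0.39·1.8/0.07)^(1/0.61) ≈ 43.7901.
y_gold = 1.8·43.7901^0.39 ≈ 7.8598, c_gold = y_gold − 0.07·k_gold ≈ 4.7945.
Gain: Δc = 4.7945 − 4.3179 ≈ 0.4765.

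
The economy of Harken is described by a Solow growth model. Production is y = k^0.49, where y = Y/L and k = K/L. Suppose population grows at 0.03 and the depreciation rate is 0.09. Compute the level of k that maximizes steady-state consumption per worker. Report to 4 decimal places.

k_gold ≈ 15.7786

Break-even investment rate: n + δ = 0.03 + 0.09 = 0.12.
Golden rule sets MPK = n+δ: 0.49·k^(0.49−1) = 0.12, so k_gold = (0.49/0.12)^(1/0.51) ≈ 15.7786.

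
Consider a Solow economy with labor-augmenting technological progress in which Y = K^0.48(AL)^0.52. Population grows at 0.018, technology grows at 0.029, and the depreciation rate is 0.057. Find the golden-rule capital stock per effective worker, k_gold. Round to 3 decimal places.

k_gold ≈ 18.938

n + g + δ = 0.018 + 0.029 + 0.057 = 0.104.
Setting f'(k) = n+g+δ gives 0.48·k^(0.48−1) = 0.104, hence k_gold = (0.48/0.104)^(1/0.52) ≈ 18.9375.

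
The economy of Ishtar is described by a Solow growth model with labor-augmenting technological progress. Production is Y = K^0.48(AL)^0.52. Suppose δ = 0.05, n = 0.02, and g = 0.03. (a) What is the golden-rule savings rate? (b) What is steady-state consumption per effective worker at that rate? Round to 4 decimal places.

(a) s_gold = 0.4800; (b) c_gold ≈ 2.2123

Capital per effective worker breaks even when investment replaces (n + g + δ)·k; here n + g + δ = 0.1.
For Cobb-Douglas, s_gold equals capital's share: s_gold = 0.48.
Setting f'(k) = n+g+δ gives 0.48·k^(0.48−1) = 0.1, hence k_gold = (0.48/0.1)^(1/0.52) ≈ 20.4211.
y_gold = 20.4211^0.48 ≈ 4.2544; c_gold = (1−0.48)·y_gold ≈ 2.2123.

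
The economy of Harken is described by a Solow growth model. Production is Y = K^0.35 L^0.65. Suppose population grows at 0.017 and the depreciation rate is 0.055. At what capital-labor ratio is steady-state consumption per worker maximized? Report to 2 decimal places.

k_gold ≈ 11.39

The effective depreciation rate is n + δ = 0.017 + 0.055 = 0.072.
Golden rule sets MPK = n+δ: 0.35·k^(0.35−1) = 0.072, so k_gold = (0.35/0.072)^(1/0.65) ≈ 11.3898.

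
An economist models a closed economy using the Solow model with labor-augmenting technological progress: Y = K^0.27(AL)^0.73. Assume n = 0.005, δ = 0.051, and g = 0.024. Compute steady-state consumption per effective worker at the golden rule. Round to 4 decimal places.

n + g + δ = 0.005 + 0.024 + 0.051 = 0.08.
Setting f'(k) = n+g+δ gives 0.27·k^(0.27−1) = 0.08, hence k_gold = (0.27/0.08)^(1/0.73) ≈ 5.2925.
y_gold = 5.2925^0.27 ≈ 1.5682.
c_gold = y_gold − (n+g+δ)·k_gold = 1.5682 − 0.08·5.2925 ≈ 1.1448.

c_gold ≈ 1.1448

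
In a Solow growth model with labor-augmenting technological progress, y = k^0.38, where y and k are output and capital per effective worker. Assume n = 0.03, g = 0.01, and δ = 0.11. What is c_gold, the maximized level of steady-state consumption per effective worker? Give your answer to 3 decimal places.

Break-even investment rate: n + g + δ = 0.03 + 0.01 + 0.11 = 0.15.
Setting f'(k) = n+g+δ gives 0.38·k^(0.38−1) = 0.15, hence k_gold = (0.38/0.15)^(1/0.62) ≈ 4.4783.
y_gold = 4.4783^0.38 ≈ 1.7678.
c_gold = y_gold − (n+g+δ)·k_gold = 1.7678 − 0.15·4.4783 ≈ 1.0960.

c_gold ≈ 1.096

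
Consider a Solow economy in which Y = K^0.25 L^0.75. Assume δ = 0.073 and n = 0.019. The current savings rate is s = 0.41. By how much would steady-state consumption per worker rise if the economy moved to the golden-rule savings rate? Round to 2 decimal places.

Capital per worker breaks even when investment replaces (n + δ)·k; here n + δ = 0.092.
Current steady state (s = 0.41): k* = (0.41/0.092)^(1/0.75) ≈ 7.3338, y* = 7.3338^0.25 ≈ 1.6456, c* = (1−0.41)·1.6456 ≈ 0.9709.
Setting f'(k) = n+δ gives 0.25·k^(0.25−1) = 0.092, hence k_gold = (0.25/0.092)^(1/0.75) ≈ 3.7920.
y_gold = 3.7920^0.25 ≈ 1.3955, c_gold = y_gold − 0.092·k_gold ≈ 1.0466.
Gain: Δc = 1.0466 − 0.9709 ≈ 0.0757.

Δc ≈ 0.08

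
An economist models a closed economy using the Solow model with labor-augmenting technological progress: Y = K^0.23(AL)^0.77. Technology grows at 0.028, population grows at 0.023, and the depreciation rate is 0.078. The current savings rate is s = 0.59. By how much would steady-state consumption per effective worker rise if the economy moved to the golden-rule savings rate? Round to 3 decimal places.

Δc ≈ 0.270

n + g + δ = 0.023 + 0.028 + 0.078 = 0.129.
Current steady state (s = 0.59): k* = (0.59/0.129)^(1/0.77) ≈ 7.2025, y* = 7.2025^0.23 ≈ 1.5748, c* = (1−0.59)·1.5748 ≈ 0.6457.
Maximizing c = f(k) − (n+g+δ)·k gives f'(k) = n+g+δ, i.e. 0.23·k^(0.23−1) = 0.129, so k_gold = (0.23/0.129)^(1/0.77) ≈ 2.1191.
y_gold = 2.1191^0.23 ≈ 1.1885, c_gold = y_gold − 0.129·k_gold ≈ 0.9152.
Gain: Δc = 0.9152 − 0.6457 ≈ 0.2695.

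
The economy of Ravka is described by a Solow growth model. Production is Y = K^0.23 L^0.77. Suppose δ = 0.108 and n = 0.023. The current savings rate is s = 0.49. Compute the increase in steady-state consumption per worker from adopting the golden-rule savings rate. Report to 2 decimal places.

n + δ = 0.023 + 0.108 = 0.131.
Current steady state (s = 0.49): k* = (0.49/0.131)^(1/0.77) ≈ 5.5470, y* = 5.5470^0.23 ≈ 1.4830, c* = (1−0.49)·1.4830 ≈ 0.7563.
Maximizing c = f(k) − (n+δ)·k gives f'(k) = n+δ, i.e. 0.23·k^(0.23−1) = 0.131, so k_gold = (0.23/0.131)^(1/0.77) ≈ 2.0772.
y_gold = 2.0772^0.23 ≈ 1.1831, c_gold = y_gold − 0.131·k_gold ≈ 0.9110.
Gain: Δc = 0.9110 − 0.7563 ≈ 0.1547.

Δc ≈ 0.15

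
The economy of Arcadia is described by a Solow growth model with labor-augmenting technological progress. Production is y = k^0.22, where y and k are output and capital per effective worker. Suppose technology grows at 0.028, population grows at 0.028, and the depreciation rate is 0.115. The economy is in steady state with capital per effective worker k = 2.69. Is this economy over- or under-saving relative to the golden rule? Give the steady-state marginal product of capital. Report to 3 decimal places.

over-saving; MPK ≈ 0.102

Capital per effective worker breaks even when investment replaces (n + g + δ)·k; here n + g + δ = 0.171.
MPK = 0.22·k^(0.22−1) = 0.22·2.69^(-0.78) ≈ 0.1017.
MPK < 0.171, so the economy is dynamically inefficient (over-saving).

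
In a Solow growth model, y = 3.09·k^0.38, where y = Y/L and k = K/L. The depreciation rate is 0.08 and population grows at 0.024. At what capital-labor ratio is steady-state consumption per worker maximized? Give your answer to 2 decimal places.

k_gold ≈ 49.88

n + δ = 0.024 + 0.08 = 0.104.
Maximizing c = f(k) − (n+δ)·k gives f'(k) = n+δ, i.e. 0.38·3.09·k^(0.38−1) = 0.104, so k_gold = (0.38·3.09/0.104)^(1/0.62) ≈ 49.8790.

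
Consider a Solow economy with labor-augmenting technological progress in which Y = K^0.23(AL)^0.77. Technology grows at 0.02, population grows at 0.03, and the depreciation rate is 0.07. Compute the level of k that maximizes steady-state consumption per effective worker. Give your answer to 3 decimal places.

k_gold ≈ 2.328

The effective depreciation rate is n + g + δ = 0.03 + 0.02 + 0.07 = 0.12.
Maximizing c = f(k) − (n+g+δ)·k gives f'(k) = n+g+δ, i.e. 0.23·k^(0.23−1) = 0.12, so k_gold = (0.23/0.12)^(1/0.77) ≈ 2.3278.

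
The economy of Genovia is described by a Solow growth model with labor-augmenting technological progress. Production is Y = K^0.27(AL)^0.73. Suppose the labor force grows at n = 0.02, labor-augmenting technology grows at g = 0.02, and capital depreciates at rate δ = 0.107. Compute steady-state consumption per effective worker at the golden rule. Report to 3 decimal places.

c_gold ≈ 0.914

Capital per effective worker breaks even when investment replaces (n + g + δ)·k; here n + g + δ = 0.147.
Golden rule sets MPK = n+g+δ: 0.27·k^(0.27−1) = 0.147, so k_gold = (0.27/0.147)^(1/0.73) ≈ 2.2999.
y_gold = 2.2999^0.27 ≈ 1.2522.
c_gold = y_gold − (n+g+δ)·k_gold = 1.2522 − 0.147·2.2999 ≈ 0.9141.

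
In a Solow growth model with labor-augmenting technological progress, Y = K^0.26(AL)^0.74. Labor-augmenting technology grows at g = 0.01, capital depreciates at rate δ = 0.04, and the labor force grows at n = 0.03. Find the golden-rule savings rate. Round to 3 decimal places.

The effective depreciation rate is n + g + δ = 0.03 + 0.01 + 0.04 = 0.08.
At the golden rule MPK = n+g+δ, and in any Cobb-Douglas steady state s = (n+g+δ)·k/y = MPK·k/y = capital's share 0.26.

s_gold = 0.260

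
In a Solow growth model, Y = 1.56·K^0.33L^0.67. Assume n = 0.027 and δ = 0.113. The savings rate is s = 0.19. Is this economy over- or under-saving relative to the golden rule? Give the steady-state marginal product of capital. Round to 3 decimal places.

Break-even investment rate: n + δ = 0.027 + 0.113 = 0.14.
Steady-state k*: s·A·k^0.33 = 0.14·k gives k* = (0.19·1.56/0.14)^(1/0.67) ≈ 3.0633.
MPK = 0.33·1.56·3.0633^(-0.67) ≈ 0.2432.
MPK > n+δ = 0.14, so the economy is dynamically efficient (under-saving).

under-saving; MPK ≈ 0.243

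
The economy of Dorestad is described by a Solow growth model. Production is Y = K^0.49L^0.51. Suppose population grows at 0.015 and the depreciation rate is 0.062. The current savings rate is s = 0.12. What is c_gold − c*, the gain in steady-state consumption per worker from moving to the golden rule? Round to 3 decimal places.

Break-even investment rate: n + δ = 0.015 + 0.062 = 0.077.
Current steady state (s = 0.12): k* = (0.12/0.077)^(1/0.51) ≈ 2.3868, y* = 2.3868^0.49 ≈ 1.5316, c* = (1−0.12)·1.5316 ≈ 1.3478.
Maximizing c = f(k) − (n+δ)·k gives f'(k) = n+δ, i.e. 0.49·k^(0.49−1) = 0.077, so k_gold = (0.49/0.077)^(1/0.51) ≈ 37.6611.
y_gold = 37.6611^0.49 ≈ 5.9182, c_gold = y_gold − 0.077·k_gold ≈ 3.0183.
Gain: Δc = 3.0183 − 1.3478 ≈ 1.6705.

Δc ≈ 1.670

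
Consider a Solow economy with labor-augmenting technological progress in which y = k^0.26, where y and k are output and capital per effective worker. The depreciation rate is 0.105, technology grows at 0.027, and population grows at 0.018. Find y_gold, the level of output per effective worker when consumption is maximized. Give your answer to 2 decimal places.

Break-even investment rate: n + g + δ = 0.018 + 0.027 + 0.105 = 0.15.
Golden rule sets MPK = n+g+δ: 0.26·k^(0.26−1) = 0.15, so k_gold = (0.26/0.15)^(1/0.74) ≈ 2.1029.
Output: y_gold = k_gold^0.26 = 2.1029^0.26 ≈ 1.2132.

y_gold ≈ 1.21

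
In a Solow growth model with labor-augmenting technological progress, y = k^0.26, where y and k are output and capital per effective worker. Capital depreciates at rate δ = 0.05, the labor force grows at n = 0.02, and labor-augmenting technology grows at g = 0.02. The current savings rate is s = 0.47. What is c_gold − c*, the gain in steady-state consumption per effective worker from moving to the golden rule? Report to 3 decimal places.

Δc ≈ 0.127

Capital per effective worker breaks even when investment replaces (n + g + δ)·k; here n + g + δ = 0.09.
Current steady state (s = 0.47): k* = (0.47/0.09)^(1/0.74) ≈ 9.3342, y* = 9.3342^0.26 ≈ 1.7874, c* = (1−0.47)·1.7874 ≈ 0.9473.
At the golden rule the marginal product of capital equals n+g+δ: 0.26·k^(0.26−1) = 0.09. Solving, k_gold = (0.26/0.09)^(1/0.74) ≈ 4.1938.
y_gold = 4.1938^0.26 ≈ 1.4517, c_gold = y_gold − 0.09·k_gold ≈ 1.0743.
Gain: Δc = 1.0743 − 0.9473 ≈ 0.1269.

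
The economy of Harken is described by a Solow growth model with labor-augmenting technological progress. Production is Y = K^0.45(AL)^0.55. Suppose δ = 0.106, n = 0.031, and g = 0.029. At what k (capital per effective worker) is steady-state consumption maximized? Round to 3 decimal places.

k_gold ≈ 6.130

Break-even investment rate: n + g + δ = 0.031 + 0.029 + 0.106 = 0.166.
Maximizing c = f(k) − (n+g+δ)·k gives f'(k) = n+g+δ, i.e. 0.45·k^(0.45−1) = 0.166, so k_gold = (0.45/0.166)^(1/0.55) ≈ 6.1300.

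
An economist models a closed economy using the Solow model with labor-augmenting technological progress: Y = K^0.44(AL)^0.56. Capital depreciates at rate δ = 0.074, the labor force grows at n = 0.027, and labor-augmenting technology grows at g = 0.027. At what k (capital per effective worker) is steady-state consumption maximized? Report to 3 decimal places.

k_gold ≈ 9.069

Break-even investment rate: n + g + δ = 0.027 + 0.027 + 0.074 = 0.128.
Golden rule sets MPK = n+g+δ: 0.44·k^(0.44−1) = 0.128, so k_gold = (0.44/0.128)^(1/0.56) ≈ 9.0694.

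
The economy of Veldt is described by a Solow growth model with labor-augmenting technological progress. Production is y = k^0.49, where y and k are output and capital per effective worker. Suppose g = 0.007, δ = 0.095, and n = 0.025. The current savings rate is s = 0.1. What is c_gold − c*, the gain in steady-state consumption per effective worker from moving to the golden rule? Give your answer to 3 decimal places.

Δc ≈ 1.151

Break-even investment rate: n + g + δ = 0.025 + 0.007 + 0.095 = 0.127.
Current steady state (s = 0.1): k* = (0.1/0.127)^(1/0.51) ≈ 0.6258, y* = 0.6258^0.49 ≈ 0.7948, c* = (1−0.1)·0.7948 ≈ 0.7153.
Maximizing c = f(k) − (n+g+δ)·k gives f'(k) = n+g+δ, i.e. 0.49·k^(0.49−1) = 0.127, so k_gold = (0.49/0.127)^(1/0.51) ≈ 14.1185.
y_gold = 14.1185^0.49 ≈ 3.6593, c_gold = y_gold − 0.127·k_gold ≈ 1.8662.
Gain: Δc = 1.8662 − 0.7153 ≈ 1.1509.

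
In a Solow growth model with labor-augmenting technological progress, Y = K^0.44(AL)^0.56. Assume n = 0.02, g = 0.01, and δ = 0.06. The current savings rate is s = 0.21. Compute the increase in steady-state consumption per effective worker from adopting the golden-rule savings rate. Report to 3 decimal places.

Δc ≈ 0.411

Break-even investment rate: n + g + δ = 0.02 + 0.01 + 0.06 = 0.09.
Current steady state (s = 0.21): k* = (0.21/0.09)^(1/0.56) ≈ 4.5405, y* = 4.5405^0.44 ≈ 1.9459, c* = (1−0.21)·1.9459 ≈ 1.5373.
Setting f'(k) = n+g+δ gives 0.44·k^(0.44−1) = 0.09, hence k_gold = (0.44/0.09)^(1/0.56) ≈ 17.0111.
y_gold = 17.0111^0.44 ≈ 3.4795, c_gold = y_gold − 0.09·k_gold ≈ 1.9485.
Gain: Δc = 1.9485 − 1.5373 ≈ 0.4113.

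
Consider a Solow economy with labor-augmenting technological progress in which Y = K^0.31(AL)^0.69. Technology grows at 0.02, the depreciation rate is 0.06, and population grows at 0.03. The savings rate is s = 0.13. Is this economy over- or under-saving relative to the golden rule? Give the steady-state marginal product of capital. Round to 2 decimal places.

under-saving; MPK ≈ 0.26

The effective depreciation rate is n + g + δ = 0.03 + 0.02 + 0.06 = 0.11.
Steady-state k*: s·k^0.31 = 0.11·k gives k* = (0.13/0.11)^(1/0.69) ≈ 1.2739.
MPK = 0.31·1.2739^(-0.69) ≈ 0.2623.
MPK > n+g+δ = 0.11, so the economy is dynamically efficient (under-saving).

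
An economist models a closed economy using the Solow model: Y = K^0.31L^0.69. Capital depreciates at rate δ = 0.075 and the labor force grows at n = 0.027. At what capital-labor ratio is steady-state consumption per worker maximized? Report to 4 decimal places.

Break-even investment rate: n + δ = 0.027 + 0.075 = 0.102.
At the golden rule the marginal product of capital equals n+δ: 0.31·k^(0.31−1) = 0.102. Solving, k_gold = (0.31/0.102)^(1/0.69) ≈ 5.0079.

k_gold ≈ 5.0079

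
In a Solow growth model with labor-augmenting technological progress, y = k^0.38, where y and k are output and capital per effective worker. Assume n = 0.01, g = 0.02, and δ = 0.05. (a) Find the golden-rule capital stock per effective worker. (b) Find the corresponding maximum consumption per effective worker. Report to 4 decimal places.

(a) k_gold ≈ 12.3436; (b) c_gold ≈ 1.6112

Capital per effective worker breaks even when investment replaces (n + g + δ)·k; here n + g + δ = 0.08.
At the golden rule the marginal product of capital equals n+g+δ: 0.38·k^(0.38−1) = 0.08. Solving, k_gold = (0.38/0.08)^(1/0.62) ≈ 12.3436.
y_gold = 12.3436^0.38 ≈ 2.5986; c_gold = y_gold − 0.08·k_gold ≈ 1.6112.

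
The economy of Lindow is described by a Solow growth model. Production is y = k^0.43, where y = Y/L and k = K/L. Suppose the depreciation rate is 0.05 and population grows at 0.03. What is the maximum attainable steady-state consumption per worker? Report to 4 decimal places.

n + δ = 0.03 + 0.05 = 0.08.
Setting f'(k) = n+δ gives 0.43·k^(0.43−1) = 0.08, hence k_gold = (0.43/0.08)^(1/0.57) ≈ 19.1146.
y_gold = 19.1146^0.43 ≈ 3.5562.
c_gold = y_gold − (n+δ)·k_gold = 3.5562 − 0.08·19.1146 ≈ 2.0270.

c_gold ≈ 2.0270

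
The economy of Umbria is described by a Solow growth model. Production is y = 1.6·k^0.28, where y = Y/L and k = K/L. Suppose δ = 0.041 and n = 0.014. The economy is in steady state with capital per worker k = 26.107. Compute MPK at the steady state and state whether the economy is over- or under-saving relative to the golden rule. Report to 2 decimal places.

over-saving; MPK ≈ 0.04

Break-even investment rate: n + δ = 0.014 + 0.041 = 0.055.
MPK = 0.28·1.6·k^(0.28−1) = 0.28·1.6·26.107^(-0.72) ≈ 0.0428.
MPK < 0.055, so the economy is dynamically inefficient (over-saving).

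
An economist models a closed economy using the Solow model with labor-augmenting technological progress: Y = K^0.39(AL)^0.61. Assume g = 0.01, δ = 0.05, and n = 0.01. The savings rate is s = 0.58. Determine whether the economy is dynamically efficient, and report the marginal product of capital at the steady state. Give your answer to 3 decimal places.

Capital per effective worker breaks even when investment replaces (n + g + δ)·k; here n + g + δ = 0.07.
Steady-state k*: s·k^0.39 = 0.07·k gives k* = (0.58/0.07)^(1/0.61) ≈ 32.0228.
MPK = 0.39·32.0228^(-0.61) ≈ 0.0471.
MPK < n+g+δ = 0.07, so the economy is dynamically inefficient (over-saving).

dynamically inefficient; MPK ≈ 0.047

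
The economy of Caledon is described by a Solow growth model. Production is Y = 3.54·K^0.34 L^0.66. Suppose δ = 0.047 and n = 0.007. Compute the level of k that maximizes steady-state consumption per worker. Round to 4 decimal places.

k_gold ≈ 110.2956

Capital per worker breaks even when investment replaces (n + δ)·k; here n + δ = 0.054.
At the golden rule the marginal product of capital equals n+δ: 0.34·3.54·k^(0.34−1) = 0.054. Solving, k_gold = (0.34·3.54/0.054)^(1/0.66) ≈ 110.2956.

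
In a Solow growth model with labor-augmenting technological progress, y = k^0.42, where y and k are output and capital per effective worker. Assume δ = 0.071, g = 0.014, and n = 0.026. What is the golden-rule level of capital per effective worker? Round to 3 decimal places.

k_gold ≈ 9.918

n + g + δ = 0.026 + 0.014 + 0.071 = 0.111.
Maximizing c = f(k) − (n+g+δ)·k gives f'(k) = n+g+δ, i.e. 0.42·k^(0.42−1) = 0.111, so k_gold = (0.42/0.111)^(1/0.58) ≈ 9.9180.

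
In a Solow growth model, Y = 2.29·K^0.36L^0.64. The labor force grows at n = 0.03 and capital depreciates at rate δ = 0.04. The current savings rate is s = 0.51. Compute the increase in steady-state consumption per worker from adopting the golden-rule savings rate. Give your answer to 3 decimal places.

Δc ≈ 0.403

The effective depreciation rate is n + δ = 0.03 + 0.04 = 0.07.
Current steady state (s = 0.51): k* = (0.51·2.29/0.07)^(1/0.64) ≈ 81.2560, y* = 2.29·81.2560^0.36 ≈ 11.1528, c* = (1−0.51)·11.1528 ≈ 5.4649.
Setting f'(k) = n+δ gives 0.36·2.29·k^(0.36−1) = 0.07, hence k_gold = (0.36·2.29/0.07)^(1/0.64) ≈ 47.1520.
y_gold = 2.29·47.1520^0.36 ≈ 9.1684, c_gold = y_gold − 0.07·k_gold ≈ 5.8678.
Gain: Δc = 5.8678 − 5.4649 ≈ 0.4029.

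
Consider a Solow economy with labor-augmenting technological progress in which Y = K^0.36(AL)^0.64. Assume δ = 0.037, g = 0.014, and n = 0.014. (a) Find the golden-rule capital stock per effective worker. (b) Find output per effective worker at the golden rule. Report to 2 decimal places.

(a) k_gold ≈ 14.51; (b) y_gold ≈ 2.62

n + g + δ = 0.014 + 0.014 + 0.037 = 0.065.
At the golden rule the marginal product of capital equals n+g+δ: 0.36·k^(0.36−1) = 0.065. Solving, k_gold = (0.36/0.065)^(1/0.64) ≈ 14.5059.
y_gold = 14.5059^0.36 ≈ 2.6191.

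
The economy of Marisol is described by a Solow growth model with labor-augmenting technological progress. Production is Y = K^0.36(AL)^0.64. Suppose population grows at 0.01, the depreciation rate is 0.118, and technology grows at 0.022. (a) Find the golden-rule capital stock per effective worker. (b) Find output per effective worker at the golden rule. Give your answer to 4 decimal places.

(a) k_gold ≈ 3.9272; (b) y_gold ≈ 1.6363

The effective depreciation rate is n + g + δ = 0.01 + 0.022 + 0.118 = 0.15.
Golden rule sets MPK = n+g+δ: 0.36·k^(0.36−1) = 0.15, so k_gold = (0.36/0.15)^(1/0.64) ≈ 3.9272.
y_gold = 3.9272^0.36 ≈ 1.6363.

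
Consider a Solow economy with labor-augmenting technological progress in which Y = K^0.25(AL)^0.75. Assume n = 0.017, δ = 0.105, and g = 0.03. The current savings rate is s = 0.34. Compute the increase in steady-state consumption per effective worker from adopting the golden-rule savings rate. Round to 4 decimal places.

Δc ≈ 0.0222

n + g + δ = 0.017 + 0.03 + 0.105 = 0.152.
Current steady state (s = 0.34): k* = (0.34/0.152)^(1/0.75) ≈ 2.9254, y* = 2.9254^0.25 ≈ 1.3078, c* = (1−0.34)·1.3078 ≈ 0.8632.
Setting f'(k) = n+g+δ gives 0.25·k^(0.25−1) = 0.152, hence k_gold = (0.25/0.152)^(1/0.75) ≈ 1.9415.
y_gold = 1.9415^0.25 ≈ 1.1804, c_gold = y_gold − 0.152·k_gold ≈ 0.8853.
Gain: Δc = 0.8853 − 0.8632 ≈ 0.0222.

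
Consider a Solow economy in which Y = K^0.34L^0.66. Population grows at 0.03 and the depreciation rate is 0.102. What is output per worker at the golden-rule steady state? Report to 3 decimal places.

y_gold ≈ 1.628

Capital per worker breaks even when investment replaces (n + δ)·k; here n + δ = 0.132.
Setting f'(k) = n+δ gives 0.34·k^(0.34−1) = 0.132, hence k_gold = (0.34/0.132)^(1/0.66) ≈ 4.1936.
Output: y_gold = k_gold^0.34 = 4.1936^0.34 ≈ 1.6281.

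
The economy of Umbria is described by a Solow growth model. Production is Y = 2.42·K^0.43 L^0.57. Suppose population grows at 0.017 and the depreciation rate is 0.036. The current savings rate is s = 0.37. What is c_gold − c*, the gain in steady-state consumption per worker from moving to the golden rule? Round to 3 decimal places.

The effective depreciation rate is n + δ = 0.017 + 0.036 = 0.053.
Current steady state (s = 0.37): k* = (0.37·2.42/0.053)^(1/0.57) ≈ 142.5384, y* = 2.42·142.5384^0.43 ≈ 20.4177, c* = (1−0.37)·20.4177 ≈ 12.8631.
Maximizing c = f(k) − (n+δ)·k gives f'(k) = n+δ, i.e. 0.43·2.42·k^(0.43−1) = 0.053, so k_gold = (0.43·2.42/0.053)^(1/0.57) ≈ 185.5389.
y_gold = 2.42·185.5389^0.43 ≈ 22.8687, c_gold = y_gold − 0.053·k_gold ≈ 13.0352.
Gain: Δc = 13.0352 − 12.8631 ≈ 0.1721.

Δc ≈ 0.172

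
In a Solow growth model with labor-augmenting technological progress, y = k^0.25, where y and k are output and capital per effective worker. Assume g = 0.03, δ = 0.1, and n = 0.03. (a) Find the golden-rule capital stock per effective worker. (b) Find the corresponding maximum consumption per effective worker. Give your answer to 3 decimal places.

n + g + δ = 0.03 + 0.03 + 0.1 = 0.16.
Setting f'(k) = n+g+δ gives 0.25·k^(0.25−1) = 0.16, hence k_gold = (0.25/0.16)^(1/0.75) ≈ 1.8131.
y_gold = 1.8131^0.25 ≈ 1.1604; c_gold = y_gold − 0.16·k_gold ≈ 0.8703.

(a) k_gold ≈ 1.813; (b) c_gold ≈ 0.870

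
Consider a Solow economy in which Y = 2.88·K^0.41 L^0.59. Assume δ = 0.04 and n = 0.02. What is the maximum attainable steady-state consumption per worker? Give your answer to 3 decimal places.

c_gold ≈ 13.474

Break-even investment rate: n + δ = 0.02 + 0.04 = 0.06.
Maximizing c = f(k) − (n+δ)·k gives f'(k) = n+δ, i.e. 0.41·2.88·k^(0.41−1) = 0.06, so k_gold = (0.41·2.88/0.06)^(1/0.59) ≈ 156.0497.
y_gold = 2.88·156.0497^0.41 ≈ 22.8365.
c_gold = y_gold − (n+δ)·k_gold = 22.8365 − 0.06·156.0497 ≈ 13.4736.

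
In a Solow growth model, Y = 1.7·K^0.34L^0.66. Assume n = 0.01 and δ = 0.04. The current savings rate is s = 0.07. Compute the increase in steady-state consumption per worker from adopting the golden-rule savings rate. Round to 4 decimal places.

Δc ≈ 1.4876

n + δ = 0.01 + 0.04 = 0.05.
Current steady state (s = 0.07): k* = (0.07·1.7/0.05)^(1/0.66) ≈ 3.7202, y* = 1.7·3.7202^0.34 ≈ 2.6573, c* = (1−0.07)·2.6573 ≈ 2.4713.
Golden rule sets MPK = n+δ: 0.34·1.7·k^(0.34−1) = 0.05, so k_gold = (0.34·1.7/0.05)^(1/0.66) ≈ 40.7889.
y_gold = 1.7·40.7889^0.34 ≈ 5.9984, c_gold = y_gold − 0.05·k_gold ≈ 3.9589.
Gain: Δc = 3.9589 − 2.4713 ≈ 1.4876.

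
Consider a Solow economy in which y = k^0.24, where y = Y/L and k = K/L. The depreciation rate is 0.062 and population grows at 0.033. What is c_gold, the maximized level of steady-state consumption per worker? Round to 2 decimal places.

Capital per worker breaks even when investment replaces (n + δ)·k; here n + δ = 0.095.
Maximizing c = f(k) − (n+δ)·k gives f'(k) = n+δ, i.e. 0.24·k^(0.24−1) = 0.095, so k_gold = (0.24/0.095)^(1/0.76) ≈ 3.3852.
y_gold = 3.3852^0.24 ≈ 1.3400.
c_gold = y_gold − (n+δ)·k_gold = 1.3400 − 0.095·3.3852 ≈ 1.0184.

c_gold ≈ 1.02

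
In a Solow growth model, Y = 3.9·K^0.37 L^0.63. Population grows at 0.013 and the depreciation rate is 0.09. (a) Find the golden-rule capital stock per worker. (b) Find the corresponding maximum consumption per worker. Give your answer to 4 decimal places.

(a) k_gold ≈ 66.0281; (b) c_gold ≈ 11.5799

The effective depreciation rate is n + δ = 0.013 + 0.09 = 0.103.
Golden rule sets MPK = n+δ: 0.37·3.9·k^(0.37−1) = 0.103, so k_gold = (0.37·3.9/0.103)^(1/0.63) ≈ 66.0281.
y_gold = 3.9·66.0281^0.37 ≈ 18.3808; c_gold = y_gold − 0.103·k_gold ≈ 11.5799.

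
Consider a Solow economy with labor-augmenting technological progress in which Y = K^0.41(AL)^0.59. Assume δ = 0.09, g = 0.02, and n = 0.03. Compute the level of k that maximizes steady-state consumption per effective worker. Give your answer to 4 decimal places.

n + g + δ = 0.03 + 0.02 + 0.09 = 0.14.
Maximizing c = f(k) − (n+g+δ)·k gives f'(k) = n+g+δ, i.e. 0.41·k^(0.41−1) = 0.14, so k_gold = (0.41/0.14)^(1/0.59) ≈ 6.1793.

k_gold ≈ 6.1793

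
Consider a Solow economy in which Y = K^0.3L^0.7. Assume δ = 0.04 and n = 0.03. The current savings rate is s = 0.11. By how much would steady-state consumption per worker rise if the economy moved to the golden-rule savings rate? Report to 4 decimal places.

Δc ≈ 0.2258

The effective depreciation rate is n + δ = 0.03 + 0.04 = 0.07.
Current steady state (s = 0.11): k* = (0.11/0.07)^(1/0.7) ≈ 1.9073, y* = 1.9073^0.3 ≈ 1.2137, c* = (1−0.11)·1.2137 ≈ 1.0802.
Golden rule sets MPK = n+δ: 0.3·k^(0.3−1) = 0.07, so k_gold = (0.3/0.07)^(1/0.7) ≈ 7.9963.
y_gold = 7.9963^0.3 ≈ 1.8658, c_gold = y_gold − 0.07·k_gold ≈ 1.3061.
Gain: Δc = 1.3061 − 1.0802 ≈ 0.2258.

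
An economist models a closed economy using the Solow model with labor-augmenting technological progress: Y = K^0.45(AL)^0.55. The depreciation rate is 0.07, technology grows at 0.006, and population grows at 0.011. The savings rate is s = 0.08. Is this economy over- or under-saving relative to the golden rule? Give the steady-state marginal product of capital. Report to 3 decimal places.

under-saving; MPK ≈ 0.489

Break-even investment rate: n + g + δ = 0.011 + 0.006 + 0.07 = 0.087.
Steady-state k*: s·k^0.45 = 0.087·k gives k* = (0.08/0.087)^(1/0.55) ≈ 0.8585.
MPK = 0.45·0.8585^(-0.55) ≈ 0.4894.
MPK > n+g+δ = 0.087, so the economy is dynamically efficient (under-saving).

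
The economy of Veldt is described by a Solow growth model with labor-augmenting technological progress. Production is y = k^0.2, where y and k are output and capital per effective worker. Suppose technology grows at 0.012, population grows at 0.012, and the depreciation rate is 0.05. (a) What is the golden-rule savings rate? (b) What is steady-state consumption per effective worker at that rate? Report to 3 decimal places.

The effective depreciation rate is n + g + δ = 0.012 + 0.012 + 0.05 = 0.074.
For Cobb-Douglas, s_gold equals capital's share: s_gold = 0.2.
Setting f'(k) = n+g+δ gives 0.2·k^(0.2−1) = 0.074, hence k_gold = (0.2/0.074)^(1/0.8) ≈ 3.4654.
y_gold = 3.4654^0.2 ≈ 1.2822; c_gold = (1−0.2)·y_gold ≈ 1.0257.

(a) s_gold = 0.200; (b) c_gold ≈ 1.026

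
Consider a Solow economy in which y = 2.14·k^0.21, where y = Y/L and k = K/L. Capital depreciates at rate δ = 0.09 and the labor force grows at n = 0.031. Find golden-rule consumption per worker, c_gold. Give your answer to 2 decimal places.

The effective depreciation rate is n + δ = 0.031 + 0.09 = 0.121.
At the golden rule the marginal product of capital equals n+δ: 0.21·2.14·k^(0.21−1) = 0.121. Solving, k_gold = (0.21·2.14/0.121)^(1/0.79) ≈ 5.2641.
y_gold = 2.14·5.2641^0.21 ≈ 3.0331.
c_gold = y_gold − (n+δ)·k_gold = 3.0331 − 0.121·5.2641 ≈ 2.3962.

c_gold ≈ 2.40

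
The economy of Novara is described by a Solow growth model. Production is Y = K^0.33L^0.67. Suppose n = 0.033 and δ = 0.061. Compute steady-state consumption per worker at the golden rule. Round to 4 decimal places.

Capital per worker breaks even when investment replaces (n + δ)·k; here n + δ = 0.094.
Golden rule sets MPK = n+δ: 0.33·k^(0.33−1) = 0.094, so k_gold = (0.33/0.094)^(1/0.67) ≈ 6.5164.
y_gold = 6.5164^0.33 ≈ 1.8562.
c_gold = y_gold − (n+δ)·k_gold = 1.8562 − 0.094·6.5164 ≈ 1.2436.

c_gold ≈ 1.2436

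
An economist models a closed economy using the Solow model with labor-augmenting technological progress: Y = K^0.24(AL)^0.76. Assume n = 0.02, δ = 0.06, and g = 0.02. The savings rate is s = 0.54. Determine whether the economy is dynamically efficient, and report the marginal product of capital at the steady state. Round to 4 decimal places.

Capital per effective worker breaks even when investment replaces (n + g + δ)·k; here n + g + δ = 0.1.
Steady-state k*: s·k^0.24 = 0.1·k gives k* = (0.54/0.1)^(1/0.76) ≈ 9.1976.
MPK = 0.24·9.1976^(-0.76) ≈ 0.0444.
MPK < n+g+δ = 0.1, so the economy is dynamically inefficient (over-saving).

dynamically inefficient; MPK ≈ 0.0444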